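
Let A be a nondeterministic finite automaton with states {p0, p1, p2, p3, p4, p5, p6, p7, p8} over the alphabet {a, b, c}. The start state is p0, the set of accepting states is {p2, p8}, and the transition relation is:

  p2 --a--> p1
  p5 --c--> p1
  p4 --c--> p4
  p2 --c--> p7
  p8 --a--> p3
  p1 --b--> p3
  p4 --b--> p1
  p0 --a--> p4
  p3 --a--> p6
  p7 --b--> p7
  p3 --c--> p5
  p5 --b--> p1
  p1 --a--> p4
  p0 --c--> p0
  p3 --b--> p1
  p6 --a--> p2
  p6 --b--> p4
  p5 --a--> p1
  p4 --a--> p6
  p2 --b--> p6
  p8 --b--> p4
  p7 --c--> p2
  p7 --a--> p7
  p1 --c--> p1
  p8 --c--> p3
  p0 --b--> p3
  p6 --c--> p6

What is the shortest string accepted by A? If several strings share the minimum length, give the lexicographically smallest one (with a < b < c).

A breadth-first search from p0 reaches an accepting state first via the path p0 → p4 → p6 → p2 on input aaa.
No string of length < 3 is accepted (BFS exhausts all shorter strings without reaching an accepting state), and aaa is the lexicographically least accepting string of length 3.

aaa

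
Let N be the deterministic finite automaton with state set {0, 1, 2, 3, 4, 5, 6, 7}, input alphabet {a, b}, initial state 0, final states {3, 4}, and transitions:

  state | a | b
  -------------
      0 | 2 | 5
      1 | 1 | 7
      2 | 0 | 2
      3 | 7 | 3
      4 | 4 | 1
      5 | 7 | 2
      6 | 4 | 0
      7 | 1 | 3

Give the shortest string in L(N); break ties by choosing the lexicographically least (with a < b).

A breadth-first search from 0 reaches an accepting state first via the path 0 → 5 → 7 → 3 on input bab.
No string of length < 3 is accepted (BFS exhausts all shorter strings without reaching an accepting state), and bab is the lexicographically least accepting string of length 3.

bab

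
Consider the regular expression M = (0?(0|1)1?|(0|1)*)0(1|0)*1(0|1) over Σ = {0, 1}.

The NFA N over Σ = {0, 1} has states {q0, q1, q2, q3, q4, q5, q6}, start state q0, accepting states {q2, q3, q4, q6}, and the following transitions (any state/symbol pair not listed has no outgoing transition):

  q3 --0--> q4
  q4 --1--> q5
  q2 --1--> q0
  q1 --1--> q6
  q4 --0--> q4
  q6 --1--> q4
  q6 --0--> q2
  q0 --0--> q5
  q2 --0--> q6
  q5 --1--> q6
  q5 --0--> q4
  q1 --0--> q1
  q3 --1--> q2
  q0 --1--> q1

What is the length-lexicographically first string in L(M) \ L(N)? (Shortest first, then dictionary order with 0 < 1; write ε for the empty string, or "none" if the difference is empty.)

The string 0111 is accepted by M but not by N.
No shorter string lies in the difference, and 0111 is the lexicographically first length-4 string in L(M) \ L(N).

0111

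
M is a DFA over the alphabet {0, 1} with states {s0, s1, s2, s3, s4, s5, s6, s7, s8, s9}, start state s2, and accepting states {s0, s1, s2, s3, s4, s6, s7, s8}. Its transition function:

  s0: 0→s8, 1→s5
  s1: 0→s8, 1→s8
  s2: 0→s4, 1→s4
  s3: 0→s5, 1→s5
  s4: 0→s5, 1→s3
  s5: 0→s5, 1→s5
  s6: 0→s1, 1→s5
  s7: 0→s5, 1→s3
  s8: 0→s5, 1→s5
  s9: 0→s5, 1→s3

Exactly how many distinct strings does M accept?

5

The useful subgraph on states {s2, s3, s4} is acyclic, so L(M) is finite; the longest accepting path visits 3 useful states, giving maximum string length 2.
Counting accepting paths from s2 by length: 1 of length 0, 2 of length 1, 2 of length 2. Total 5.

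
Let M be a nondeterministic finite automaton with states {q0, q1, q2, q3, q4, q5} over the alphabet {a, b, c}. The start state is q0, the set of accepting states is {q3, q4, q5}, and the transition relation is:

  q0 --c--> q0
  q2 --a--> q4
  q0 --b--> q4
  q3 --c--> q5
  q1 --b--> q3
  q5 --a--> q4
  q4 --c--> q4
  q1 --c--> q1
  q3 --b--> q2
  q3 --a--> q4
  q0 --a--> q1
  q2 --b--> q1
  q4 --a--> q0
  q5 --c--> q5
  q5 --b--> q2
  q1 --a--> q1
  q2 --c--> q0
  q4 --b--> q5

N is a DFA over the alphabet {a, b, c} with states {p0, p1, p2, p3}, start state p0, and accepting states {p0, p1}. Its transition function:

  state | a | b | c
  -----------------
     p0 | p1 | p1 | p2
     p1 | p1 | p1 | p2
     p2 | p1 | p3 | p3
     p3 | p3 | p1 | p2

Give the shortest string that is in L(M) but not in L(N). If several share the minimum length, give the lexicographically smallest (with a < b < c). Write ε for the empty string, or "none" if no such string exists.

The string bc is accepted by M but not by N.
No shorter string lies in the difference, and bc is the lexicographically first length-2 string in L(M) \ L(N).

bc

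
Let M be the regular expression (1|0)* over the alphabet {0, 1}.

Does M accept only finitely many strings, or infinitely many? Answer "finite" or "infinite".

The expression contains a Kleene star applied to a subexpression that matches at least one nonempty string, so it matches strings of unbounded length.
Hence L(M) is infinite.

infinite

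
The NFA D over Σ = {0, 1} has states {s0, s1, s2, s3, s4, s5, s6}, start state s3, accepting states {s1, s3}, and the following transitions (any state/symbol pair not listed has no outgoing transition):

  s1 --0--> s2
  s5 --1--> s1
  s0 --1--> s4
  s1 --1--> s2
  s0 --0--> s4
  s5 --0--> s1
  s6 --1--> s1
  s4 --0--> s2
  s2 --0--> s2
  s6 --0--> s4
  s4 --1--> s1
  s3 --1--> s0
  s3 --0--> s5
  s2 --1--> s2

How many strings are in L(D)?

5

The useful subgraph on states {s0, s1, s3, s4, s5} is acyclic, so L(D) is finite; the longest accepting path visits 4 useful states, giving maximum string length 3.
Counting accepting paths from s3 by length: 1 of length 0, 2 of length 2, 2 of length 3. Total 5.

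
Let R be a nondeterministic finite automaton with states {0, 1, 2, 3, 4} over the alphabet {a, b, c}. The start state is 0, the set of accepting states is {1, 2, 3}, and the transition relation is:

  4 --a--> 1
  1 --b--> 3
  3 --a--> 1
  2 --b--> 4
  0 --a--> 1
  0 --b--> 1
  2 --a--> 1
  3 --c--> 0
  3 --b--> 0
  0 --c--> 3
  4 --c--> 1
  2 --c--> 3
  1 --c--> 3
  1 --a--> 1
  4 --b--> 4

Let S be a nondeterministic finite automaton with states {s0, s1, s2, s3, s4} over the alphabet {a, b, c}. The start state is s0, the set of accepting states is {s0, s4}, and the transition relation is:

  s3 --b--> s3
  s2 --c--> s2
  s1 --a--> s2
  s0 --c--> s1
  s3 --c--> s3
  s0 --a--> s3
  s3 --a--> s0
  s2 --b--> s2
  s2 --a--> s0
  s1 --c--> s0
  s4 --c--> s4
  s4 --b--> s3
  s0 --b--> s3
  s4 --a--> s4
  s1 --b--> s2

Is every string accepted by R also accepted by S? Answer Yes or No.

The string a is in L(R) but not in L(S).
So L(R) ⊄ L(S).

No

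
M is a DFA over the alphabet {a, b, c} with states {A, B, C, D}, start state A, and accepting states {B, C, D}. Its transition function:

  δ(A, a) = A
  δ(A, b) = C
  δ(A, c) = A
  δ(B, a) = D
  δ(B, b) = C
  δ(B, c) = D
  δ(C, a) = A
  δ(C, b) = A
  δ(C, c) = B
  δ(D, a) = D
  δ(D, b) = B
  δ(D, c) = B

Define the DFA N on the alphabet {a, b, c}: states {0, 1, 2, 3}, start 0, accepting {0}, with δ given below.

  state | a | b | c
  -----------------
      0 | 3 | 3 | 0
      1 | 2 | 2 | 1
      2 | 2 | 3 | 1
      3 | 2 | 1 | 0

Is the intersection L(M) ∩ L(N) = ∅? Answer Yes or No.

No

The string bc is accepted by both M and N.
Hence L(M) ∩ L(N) ≠ ∅.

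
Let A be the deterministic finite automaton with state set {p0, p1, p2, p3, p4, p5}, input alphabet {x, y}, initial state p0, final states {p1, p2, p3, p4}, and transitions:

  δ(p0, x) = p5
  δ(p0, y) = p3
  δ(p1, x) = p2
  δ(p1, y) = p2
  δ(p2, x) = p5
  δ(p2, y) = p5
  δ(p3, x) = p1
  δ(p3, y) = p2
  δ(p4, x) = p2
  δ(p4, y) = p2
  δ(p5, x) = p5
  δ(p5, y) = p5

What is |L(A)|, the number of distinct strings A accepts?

5

The useful subgraph on states {p0, p1, p2, p3} is acyclic, so L(A) is finite; the longest accepting path visits 4 useful states, giving maximum string length 3.
Counting accepting paths from p0 by length: 1 of length 1, 2 of length 2, 2 of length 3. Total 5.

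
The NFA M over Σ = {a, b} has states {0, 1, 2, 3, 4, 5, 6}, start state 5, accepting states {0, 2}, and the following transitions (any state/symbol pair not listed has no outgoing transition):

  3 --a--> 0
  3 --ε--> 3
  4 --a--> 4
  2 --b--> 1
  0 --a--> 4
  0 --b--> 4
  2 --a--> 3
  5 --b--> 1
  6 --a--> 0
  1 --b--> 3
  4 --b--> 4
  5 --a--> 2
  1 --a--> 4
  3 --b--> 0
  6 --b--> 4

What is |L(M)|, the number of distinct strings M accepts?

The useful subgraph on states {0, 1, 2, 3, 5} is acyclic, so L(M) is finite; the longest accepting path visits 5 useful states, giving maximum string length 4.
Counting accepting paths from 5 by length: 1 of length 1, 4 of length 3, 2 of length 4. Total 7.

7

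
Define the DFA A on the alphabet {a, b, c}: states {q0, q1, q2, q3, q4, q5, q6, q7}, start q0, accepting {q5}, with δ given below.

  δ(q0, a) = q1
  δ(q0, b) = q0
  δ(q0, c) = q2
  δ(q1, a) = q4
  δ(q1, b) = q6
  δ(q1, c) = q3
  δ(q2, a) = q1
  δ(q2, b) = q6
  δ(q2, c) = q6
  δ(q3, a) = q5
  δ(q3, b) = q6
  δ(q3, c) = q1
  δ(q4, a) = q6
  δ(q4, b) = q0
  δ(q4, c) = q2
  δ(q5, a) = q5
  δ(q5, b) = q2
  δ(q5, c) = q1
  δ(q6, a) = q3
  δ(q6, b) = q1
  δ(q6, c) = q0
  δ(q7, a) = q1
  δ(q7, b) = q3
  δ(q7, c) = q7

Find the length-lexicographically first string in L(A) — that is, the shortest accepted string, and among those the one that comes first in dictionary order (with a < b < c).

aca

A breadth-first search from q0 reaches an accepting state first via the path q0 → q1 → q3 → q5 on input aca.
No string of length < 3 is accepted (BFS exhausts all shorter strings without reaching an accepting state), and aca is the lexicographically least accepting string of length 3.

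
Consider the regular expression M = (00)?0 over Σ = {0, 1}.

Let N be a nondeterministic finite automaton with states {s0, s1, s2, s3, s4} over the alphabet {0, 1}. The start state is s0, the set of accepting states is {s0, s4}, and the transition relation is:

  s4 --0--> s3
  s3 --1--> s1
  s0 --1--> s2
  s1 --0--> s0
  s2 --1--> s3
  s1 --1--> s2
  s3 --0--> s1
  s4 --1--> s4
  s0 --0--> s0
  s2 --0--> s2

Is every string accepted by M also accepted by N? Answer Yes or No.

Yes

Converting the expression M to a DFA (subset construction, then merging equivalent states) gives the minimal DFA with states {m0, m1, m2, m3, m4}, start state m0, accepting states {m1, m4} and transitions m0: 0→m1, 1→m2; m1: 0→m3, 1→m2; m2: 0→m2, 1→m2; m3: 0→m4, 1→m2; m4: 0→m2, 1→m2.
Exploring the product automaton M × N from the start pair (m0, s0), following both machines on each input symbol, reaches 8 state pairs: (m0, s0), (m1, s0), (m2, s2), (m3, s0), (m2, s3), (m4, s0), (m2, s1), (m2, s0).
M accepts in {m1, m4} and N accepts in {s0, s4}. The reachable pairs whose M-component is accepting are (m1, s0), (m4, s0); in each of them the N-component is accepting too, so the product for L(M) \ L(N) (M-component accepting, N-component rejecting) has no reachable accepting pair and the difference is empty.
Hence every string in L(M) is also in L(N).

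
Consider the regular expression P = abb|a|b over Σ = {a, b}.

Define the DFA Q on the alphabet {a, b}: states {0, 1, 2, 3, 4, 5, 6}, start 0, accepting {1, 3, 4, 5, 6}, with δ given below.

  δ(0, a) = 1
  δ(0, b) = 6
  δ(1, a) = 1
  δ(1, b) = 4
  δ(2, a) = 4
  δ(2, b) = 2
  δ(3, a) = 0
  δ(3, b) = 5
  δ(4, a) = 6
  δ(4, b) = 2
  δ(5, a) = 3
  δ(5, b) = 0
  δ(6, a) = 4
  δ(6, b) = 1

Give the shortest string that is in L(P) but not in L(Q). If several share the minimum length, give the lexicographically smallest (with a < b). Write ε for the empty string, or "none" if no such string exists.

The string abb is accepted by P but not by Q.
No shorter string lies in the difference, and abb is the lexicographically first length-3 string in L(P) \ L(Q).

abb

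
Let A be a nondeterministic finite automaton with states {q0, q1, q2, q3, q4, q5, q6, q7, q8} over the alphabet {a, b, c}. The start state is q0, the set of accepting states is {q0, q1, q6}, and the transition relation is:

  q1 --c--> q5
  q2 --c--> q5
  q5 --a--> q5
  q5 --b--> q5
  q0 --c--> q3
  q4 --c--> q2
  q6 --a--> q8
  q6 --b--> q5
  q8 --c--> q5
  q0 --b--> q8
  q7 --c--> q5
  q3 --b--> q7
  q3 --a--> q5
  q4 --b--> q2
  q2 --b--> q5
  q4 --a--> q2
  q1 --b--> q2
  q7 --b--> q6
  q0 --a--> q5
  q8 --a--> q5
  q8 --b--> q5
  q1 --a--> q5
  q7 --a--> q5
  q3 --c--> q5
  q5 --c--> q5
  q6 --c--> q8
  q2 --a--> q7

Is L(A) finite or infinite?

finite

The useful states (reachable from q0 and able to reach an accepting state) are {q0, q3, q6, q7}.
Restricted to these states the transition graph has no cycle, so every accepting path has bounded length and L is finite.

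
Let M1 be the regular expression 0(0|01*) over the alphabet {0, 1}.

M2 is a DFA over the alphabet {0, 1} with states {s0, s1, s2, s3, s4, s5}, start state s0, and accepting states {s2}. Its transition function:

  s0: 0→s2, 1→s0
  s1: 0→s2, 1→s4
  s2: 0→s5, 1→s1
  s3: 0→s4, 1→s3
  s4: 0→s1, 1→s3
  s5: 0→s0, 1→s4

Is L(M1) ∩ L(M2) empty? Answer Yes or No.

Converting the expression M1 to a DFA (subset construction, then merging equivalent states) gives the minimal DFA with states {r0, r1, r2, r3}, start state r0, accepting states {r3} and transitions r0: 0→r1, 1→r2; r1: 0→r3, 1→r2; r2: 0→r2, 1→r2; r3: 0→r2, 1→r3.
Exploring the product automaton M1 × M2 from the start pair (r0, s0), following both machines on each input symbol, reaches 11 state pairs: (r0, s0), (r1, s2), (r2, s0), (r3, s5), (r2, s1), (r2, s2), (r3, s4), (r2, s4), (r2, s5), (r3, s3), (r2, s3).
M1 accepts in {r3} and M2 accepts in {s2}; no reachable pair has both components accepting, so no string drives both machines to acceptance simultaneously and L(M1) ∩ L(M2) = ∅.
So no string is accepted by both, and the intersection is empty.

Yes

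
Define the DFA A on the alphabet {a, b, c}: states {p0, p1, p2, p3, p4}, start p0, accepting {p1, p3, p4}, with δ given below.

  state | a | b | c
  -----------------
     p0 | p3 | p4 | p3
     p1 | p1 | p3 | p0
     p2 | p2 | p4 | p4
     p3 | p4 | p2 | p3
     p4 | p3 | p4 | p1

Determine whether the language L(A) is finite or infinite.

State p2 is reachable from the start and can reach an accepting state, and it lies on the cycle p2 → p2.
Traversing that cycle any number of times yields accepted strings of unbounded length, so the language is infinite.

infinite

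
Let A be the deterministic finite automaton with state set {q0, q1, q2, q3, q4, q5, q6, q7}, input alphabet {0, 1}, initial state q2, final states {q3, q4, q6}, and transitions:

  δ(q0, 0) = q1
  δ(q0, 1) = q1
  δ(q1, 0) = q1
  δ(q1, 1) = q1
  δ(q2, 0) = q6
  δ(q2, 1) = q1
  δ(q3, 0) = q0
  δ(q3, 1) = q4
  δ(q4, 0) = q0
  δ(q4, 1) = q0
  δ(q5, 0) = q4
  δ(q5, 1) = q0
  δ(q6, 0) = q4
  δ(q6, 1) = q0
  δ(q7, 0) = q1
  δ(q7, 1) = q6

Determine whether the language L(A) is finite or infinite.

finite

The useful states (reachable from q2 and able to reach an accepting state) are {q2, q4, q6}.
Restricted to these states the transition graph has no cycle, so every accepting path has bounded length and L is finite.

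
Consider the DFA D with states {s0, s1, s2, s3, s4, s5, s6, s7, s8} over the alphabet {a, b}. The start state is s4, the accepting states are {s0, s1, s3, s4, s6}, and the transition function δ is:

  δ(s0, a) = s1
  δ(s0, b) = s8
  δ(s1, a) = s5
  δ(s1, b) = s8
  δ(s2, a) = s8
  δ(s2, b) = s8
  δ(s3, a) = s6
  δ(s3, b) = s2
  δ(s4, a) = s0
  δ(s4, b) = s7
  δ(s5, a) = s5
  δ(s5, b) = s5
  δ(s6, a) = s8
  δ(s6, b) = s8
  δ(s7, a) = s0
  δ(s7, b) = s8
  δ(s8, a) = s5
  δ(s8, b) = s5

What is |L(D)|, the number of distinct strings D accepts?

5

The useful subgraph on states {s0, s1, s4, s7} is acyclic, so L(D) is finite; the longest accepting path visits 4 useful states, giving maximum string length 3.
Counting accepting paths from s4 by length: 1 of length 0, 1 of length 1, 2 of length 2, 1 of length 3. Total 5.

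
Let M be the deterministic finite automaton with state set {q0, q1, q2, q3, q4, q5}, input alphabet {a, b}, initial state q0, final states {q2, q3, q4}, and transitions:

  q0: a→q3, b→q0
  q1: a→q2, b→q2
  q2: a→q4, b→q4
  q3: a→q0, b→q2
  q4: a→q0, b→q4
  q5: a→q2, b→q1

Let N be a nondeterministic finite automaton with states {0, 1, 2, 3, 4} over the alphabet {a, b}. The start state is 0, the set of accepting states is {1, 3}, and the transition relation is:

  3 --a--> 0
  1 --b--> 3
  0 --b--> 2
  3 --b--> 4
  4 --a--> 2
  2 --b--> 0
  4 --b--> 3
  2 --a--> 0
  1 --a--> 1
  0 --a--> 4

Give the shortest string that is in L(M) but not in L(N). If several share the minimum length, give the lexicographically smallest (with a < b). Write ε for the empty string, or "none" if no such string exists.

a

The string a is accepted by M but not by N.
No shorter string lies in the difference, and a is the lexicographically first length-1 string in L(M) \ L(N).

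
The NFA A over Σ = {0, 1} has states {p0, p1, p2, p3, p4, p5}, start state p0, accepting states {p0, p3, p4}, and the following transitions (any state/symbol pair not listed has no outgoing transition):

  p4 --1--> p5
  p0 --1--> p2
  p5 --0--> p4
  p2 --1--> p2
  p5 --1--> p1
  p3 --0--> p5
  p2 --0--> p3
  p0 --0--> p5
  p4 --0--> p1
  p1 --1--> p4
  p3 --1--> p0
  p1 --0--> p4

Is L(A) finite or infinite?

infinite

State p2 is reachable from the start and can reach an accepting state, and it lies on the cycle p2 → p2.
Traversing that cycle any number of times yields accepted strings of unbounded length, so the language is infinite.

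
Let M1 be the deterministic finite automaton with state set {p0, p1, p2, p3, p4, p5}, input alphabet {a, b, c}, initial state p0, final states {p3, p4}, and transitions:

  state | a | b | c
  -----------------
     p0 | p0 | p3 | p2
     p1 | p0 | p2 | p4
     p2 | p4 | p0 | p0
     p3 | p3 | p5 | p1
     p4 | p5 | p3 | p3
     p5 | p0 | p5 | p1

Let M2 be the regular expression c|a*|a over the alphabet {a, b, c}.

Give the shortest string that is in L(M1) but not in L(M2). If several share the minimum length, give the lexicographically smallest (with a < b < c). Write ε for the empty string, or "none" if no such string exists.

b

The string b is accepted by M1 but not by M2.
No shorter string lies in the difference, and b is the lexicographically first length-1 string in L(M1) \ L(M2).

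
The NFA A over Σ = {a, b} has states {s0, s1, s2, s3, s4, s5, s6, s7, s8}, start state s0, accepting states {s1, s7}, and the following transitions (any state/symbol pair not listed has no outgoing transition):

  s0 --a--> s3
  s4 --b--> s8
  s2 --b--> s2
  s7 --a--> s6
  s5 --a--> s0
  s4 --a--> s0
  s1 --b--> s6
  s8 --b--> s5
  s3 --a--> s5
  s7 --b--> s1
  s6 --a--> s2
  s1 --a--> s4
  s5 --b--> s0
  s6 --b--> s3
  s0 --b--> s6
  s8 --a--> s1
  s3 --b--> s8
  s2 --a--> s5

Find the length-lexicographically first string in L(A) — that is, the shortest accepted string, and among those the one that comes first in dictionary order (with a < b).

aba

A breadth-first search from s0 reaches an accepting state first via the path s0 → s3 → s8 → s1 on input aba.
No string of length < 3 is accepted (BFS exhausts all shorter strings without reaching an accepting state), and aba is the lexicographically least accepting string of length 3.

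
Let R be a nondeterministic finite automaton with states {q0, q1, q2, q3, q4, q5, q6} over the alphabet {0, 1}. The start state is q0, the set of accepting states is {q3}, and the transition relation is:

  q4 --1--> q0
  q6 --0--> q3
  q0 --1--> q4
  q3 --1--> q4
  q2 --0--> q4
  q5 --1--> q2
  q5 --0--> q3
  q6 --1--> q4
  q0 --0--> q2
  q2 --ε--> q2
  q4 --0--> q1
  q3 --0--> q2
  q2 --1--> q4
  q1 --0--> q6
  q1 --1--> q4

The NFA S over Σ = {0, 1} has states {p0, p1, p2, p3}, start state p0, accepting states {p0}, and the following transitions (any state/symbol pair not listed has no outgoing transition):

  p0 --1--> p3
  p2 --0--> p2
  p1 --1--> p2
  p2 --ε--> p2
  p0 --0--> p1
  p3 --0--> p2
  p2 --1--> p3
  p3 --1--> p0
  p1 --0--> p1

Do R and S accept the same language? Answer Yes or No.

No

The string 1000 is accepted by R but rejected by S.
So L(R) ≠ L(S).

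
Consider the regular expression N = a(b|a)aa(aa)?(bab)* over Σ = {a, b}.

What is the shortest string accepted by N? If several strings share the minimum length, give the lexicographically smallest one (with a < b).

aaaa

By inspection of the expression, no string of length less than 4 matches, and aaaa is the lexicographically first match of length 4.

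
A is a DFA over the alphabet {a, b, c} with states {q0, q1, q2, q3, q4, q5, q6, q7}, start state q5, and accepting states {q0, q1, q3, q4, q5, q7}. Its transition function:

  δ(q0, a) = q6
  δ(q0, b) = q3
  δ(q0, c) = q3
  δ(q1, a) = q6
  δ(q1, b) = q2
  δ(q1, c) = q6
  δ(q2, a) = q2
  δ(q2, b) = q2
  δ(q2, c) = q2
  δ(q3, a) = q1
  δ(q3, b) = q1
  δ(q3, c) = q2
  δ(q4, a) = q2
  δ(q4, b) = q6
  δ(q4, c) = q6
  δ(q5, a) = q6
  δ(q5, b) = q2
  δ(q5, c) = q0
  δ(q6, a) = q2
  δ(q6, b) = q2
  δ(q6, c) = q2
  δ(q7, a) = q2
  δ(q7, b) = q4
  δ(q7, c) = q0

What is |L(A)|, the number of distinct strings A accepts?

8

The useful subgraph on states {q0, q1, q3, q5} is acyclic, so L(A) is finite; the longest accepting path visits 4 useful states, giving maximum string length 3.
Counting accepting paths from q5 by length: 1 of length 0, 1 of length 1, 2 of length 2, 4 of length 3. Total 8.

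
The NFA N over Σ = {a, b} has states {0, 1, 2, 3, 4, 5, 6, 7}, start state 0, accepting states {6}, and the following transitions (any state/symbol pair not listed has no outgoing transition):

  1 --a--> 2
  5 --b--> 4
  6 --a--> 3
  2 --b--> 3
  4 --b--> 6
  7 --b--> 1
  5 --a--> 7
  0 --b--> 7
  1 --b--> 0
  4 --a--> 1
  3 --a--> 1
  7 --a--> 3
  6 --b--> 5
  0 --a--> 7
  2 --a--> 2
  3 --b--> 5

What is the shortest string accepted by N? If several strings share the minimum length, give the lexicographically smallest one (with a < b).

A breadth-first search from 0 reaches an accepting state first via the path 0 → 7 → 3 → 5 → 4 → 6 on input aabbb.
No string of length < 5 is accepted (BFS exhausts all shorter strings without reaching an accepting state), and aabbb is the lexicographically least accepting string of length 5.

aabbb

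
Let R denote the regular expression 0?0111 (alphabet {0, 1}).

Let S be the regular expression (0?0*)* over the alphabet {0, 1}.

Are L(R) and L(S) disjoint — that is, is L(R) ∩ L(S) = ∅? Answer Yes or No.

Converting the expression R to a DFA (subset construction, then merging equivalent states) gives the minimal DFA with states {r0, r1, r2, r3, r4, r5, r6}, start state r0, accepting states {r6} and transitions r0: 0→r1, 1→r2; r1: 0→r3, 1→r4; r2: 0→r2, 1→r2; r3: 0→r2, 1→r4; r4: 0→r2, 1→r5; r5: 0→r2, 1→r6; r6: 0→r2, 1→r2.
Converting the expression S to a DFA (subset construction, then merging equivalent states) gives the minimal DFA with states {s0, s1}, start state s0, accepting states {s0} and transitions s0: 0→s0, 1→s1; s1: 0→s1, 1→s1.
Exploring the product automaton R × S from the start pair (r0, s0), following both machines on each input symbol, reaches 8 state pairs: (r0, s0), (r1, s0), (r2, s1), (r3, s0), (r4, s1), (r2, s0), (r5, s1), (r6, s1).
R accepts in {r6} and S accepts in {s0}; no reachable pair has both components accepting, so no string drives both machines to acceptance simultaneously and L(R) ∩ L(S) = ∅.
So no string is accepted by both, and the intersection is empty.

Yes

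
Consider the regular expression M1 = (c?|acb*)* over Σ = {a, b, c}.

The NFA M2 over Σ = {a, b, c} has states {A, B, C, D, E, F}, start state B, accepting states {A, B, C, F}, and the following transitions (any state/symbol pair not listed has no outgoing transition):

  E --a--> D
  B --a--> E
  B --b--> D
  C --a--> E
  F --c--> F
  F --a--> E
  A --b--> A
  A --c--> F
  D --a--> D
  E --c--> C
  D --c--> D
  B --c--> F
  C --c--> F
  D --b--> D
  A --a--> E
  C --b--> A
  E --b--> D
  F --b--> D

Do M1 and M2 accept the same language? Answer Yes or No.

Converting the expression M1 to a DFA (subset construction, then merging equivalent states) gives the minimal DFA with states {r0, r1, r2, r3}, start state r0, accepting states {r0, r3} and transitions r0: a→r1, b→r2, c→r0; r1: a→r2, b→r2, c→r3; r2: a→r2, b→r2, c→r2; r3: a→r1, b→r3, c→r0.
Exploring the product automaton M1 × M2 from the start pair (r0, B), following both machines on each input symbol, reaches 6 state pairs: (r0, B), (r1, E), (r2, D), (r0, F), (r3, C), (r3, A).
M1 accepts in {r0, r3} and M2 accepts in {A, B, C, F}. In every reachable pair the two components are either both accepting — (r0, B), (r0, F), (r3, C), (r3, A) — or both non-accepting, so no string is accepted by exactly one of the machines: L(M1) \ L(M2) and L(M2) \ L(M1) are both empty.
Hence every string is accepted by M1 iff it is accepted by M2, and the two languages coincide.

Yes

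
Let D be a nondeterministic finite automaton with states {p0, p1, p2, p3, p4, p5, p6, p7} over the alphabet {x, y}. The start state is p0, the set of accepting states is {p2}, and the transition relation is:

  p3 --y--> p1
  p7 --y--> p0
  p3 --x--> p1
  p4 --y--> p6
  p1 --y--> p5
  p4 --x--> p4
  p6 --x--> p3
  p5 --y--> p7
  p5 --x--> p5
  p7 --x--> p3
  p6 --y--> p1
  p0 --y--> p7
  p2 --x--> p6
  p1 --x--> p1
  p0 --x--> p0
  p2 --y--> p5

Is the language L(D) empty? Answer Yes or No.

The states reachable from the start state are {p0, p1, p3, p5, p7}.
None of the accepting states {p2} is reachable, so no string is accepted and L(D) = ∅.

Yes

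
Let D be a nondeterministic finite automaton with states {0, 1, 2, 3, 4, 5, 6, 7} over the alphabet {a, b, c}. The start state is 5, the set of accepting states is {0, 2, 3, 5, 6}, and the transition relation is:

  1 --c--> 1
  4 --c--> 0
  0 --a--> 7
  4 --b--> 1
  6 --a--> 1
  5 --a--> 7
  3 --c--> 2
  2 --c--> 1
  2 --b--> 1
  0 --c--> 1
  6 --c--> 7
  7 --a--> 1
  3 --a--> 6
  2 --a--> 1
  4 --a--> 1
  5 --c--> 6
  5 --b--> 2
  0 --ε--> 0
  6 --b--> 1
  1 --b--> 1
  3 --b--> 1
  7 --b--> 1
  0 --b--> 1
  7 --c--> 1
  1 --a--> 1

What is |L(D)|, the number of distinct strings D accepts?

3

The useful subgraph on states {2, 5, 6} is acyclic, so L(D) is finite; the longest accepting path visits 2 useful states, giving maximum string length 1.
Counting accepting paths from 5 by length: 1 of length 0, 2 of length 1. Total 3.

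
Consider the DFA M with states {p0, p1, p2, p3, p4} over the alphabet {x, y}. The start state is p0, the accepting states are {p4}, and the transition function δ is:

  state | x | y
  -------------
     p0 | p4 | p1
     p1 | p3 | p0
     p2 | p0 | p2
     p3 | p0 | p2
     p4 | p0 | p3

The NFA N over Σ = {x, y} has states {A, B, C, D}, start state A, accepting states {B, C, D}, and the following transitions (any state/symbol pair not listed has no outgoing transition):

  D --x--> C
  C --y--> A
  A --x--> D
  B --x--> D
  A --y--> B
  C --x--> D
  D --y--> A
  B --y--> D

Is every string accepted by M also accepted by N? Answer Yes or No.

Yes

Exploring the product automaton M × N from the start pair (p0, A), following both machines on each input symbol, reaches 15 state pairs: (p0, A), (p4, D), (p1, B), (p0, C), (p3, A), (p3, D), (p0, D), (p1, A), (p2, B), (p2, A), (p4, C), (p0, B), (p2, D), (p1, D), (p3, C).
M accepts in {p4} and N accepts in {B, C, D}. The reachable pairs whose M-component is accepting are (p4, D), (p4, C); in each of them the N-component is accepting too, so the product for L(M) \ L(N) (M-component accepting, N-component rejecting) has no reachable accepting pair and the difference is empty.
Hence every string in L(M) is also in L(N).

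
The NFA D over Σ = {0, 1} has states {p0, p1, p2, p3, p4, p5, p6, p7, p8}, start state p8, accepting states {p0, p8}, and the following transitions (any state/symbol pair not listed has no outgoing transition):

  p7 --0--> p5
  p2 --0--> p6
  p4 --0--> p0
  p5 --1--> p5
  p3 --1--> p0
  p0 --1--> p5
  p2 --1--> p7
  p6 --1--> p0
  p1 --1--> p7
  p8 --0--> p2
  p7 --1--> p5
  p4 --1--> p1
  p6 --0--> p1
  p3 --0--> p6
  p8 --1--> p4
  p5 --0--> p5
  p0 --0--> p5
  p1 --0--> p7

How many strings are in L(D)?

3

The useful subgraph on states {p0, p2, p4, p6, p8} is acyclic, so L(D) is finite; the longest accepting path visits 4 useful states, giving maximum string length 3.
Counting accepting paths from p8 by length: 1 of length 0, 1 of length 2, 1 of length 3. Total 3.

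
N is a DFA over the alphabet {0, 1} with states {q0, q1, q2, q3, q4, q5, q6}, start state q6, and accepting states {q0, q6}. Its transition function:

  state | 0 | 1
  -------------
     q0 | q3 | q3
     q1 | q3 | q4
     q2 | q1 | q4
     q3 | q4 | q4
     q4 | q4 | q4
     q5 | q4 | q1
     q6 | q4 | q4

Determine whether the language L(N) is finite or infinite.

finite

The useful states (reachable from q6 and able to reach an accepting state) are {q6}.
Restricted to these states the transition graph has no cycle, so every accepting path has bounded length and L is finite.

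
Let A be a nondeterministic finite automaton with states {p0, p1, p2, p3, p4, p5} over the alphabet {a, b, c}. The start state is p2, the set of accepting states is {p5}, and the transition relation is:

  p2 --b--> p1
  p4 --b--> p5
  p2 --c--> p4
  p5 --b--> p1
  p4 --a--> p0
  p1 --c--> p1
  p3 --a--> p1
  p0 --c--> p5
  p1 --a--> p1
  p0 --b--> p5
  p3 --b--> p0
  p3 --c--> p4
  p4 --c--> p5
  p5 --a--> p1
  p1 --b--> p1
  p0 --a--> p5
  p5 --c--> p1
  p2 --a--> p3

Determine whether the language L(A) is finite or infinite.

finite

The useful states (reachable from p2 and able to reach an accepting state) are {p0, p2, p3, p4, p5}.
Restricted to these states the transition graph has no cycle, so every accepting path has bounded length and L is finite.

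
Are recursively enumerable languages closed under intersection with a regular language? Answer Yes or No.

First check the input against a DFA for the regular language; if it passes, run the recogniser for L and accept when it does.
So the recursively enumerable languages are closed under intersection with a regular language.

Yes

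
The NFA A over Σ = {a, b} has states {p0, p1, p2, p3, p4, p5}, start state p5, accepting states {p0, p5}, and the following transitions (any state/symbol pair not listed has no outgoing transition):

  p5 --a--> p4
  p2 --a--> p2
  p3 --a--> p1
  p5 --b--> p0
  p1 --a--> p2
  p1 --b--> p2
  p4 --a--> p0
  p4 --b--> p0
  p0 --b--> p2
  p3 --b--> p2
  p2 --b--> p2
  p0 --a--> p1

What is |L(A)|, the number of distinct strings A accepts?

4

The useful subgraph on states {p0, p4, p5} is acyclic, so L(A) is finite; the longest accepting path visits 3 useful states, giving maximum string length 2.
Counting accepting paths from p5 by length: 1 of length 0, 1 of length 1, 2 of length 2. Total 4.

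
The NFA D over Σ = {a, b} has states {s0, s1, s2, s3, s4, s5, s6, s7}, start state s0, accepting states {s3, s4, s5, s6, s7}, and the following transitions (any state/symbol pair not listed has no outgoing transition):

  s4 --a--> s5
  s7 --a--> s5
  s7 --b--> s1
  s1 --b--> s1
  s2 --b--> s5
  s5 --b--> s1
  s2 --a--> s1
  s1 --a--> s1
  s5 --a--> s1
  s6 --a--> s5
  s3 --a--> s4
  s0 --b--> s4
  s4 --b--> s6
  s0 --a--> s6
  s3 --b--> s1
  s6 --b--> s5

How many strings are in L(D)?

The useful subgraph on states {s0, s4, s5, s6} is acyclic, so L(D) is finite; the longest accepting path visits 4 useful states, giving maximum string length 3.
Counting accepting paths from s0 by length: 2 of length 1, 4 of length 2, 2 of length 3. Total 8.

8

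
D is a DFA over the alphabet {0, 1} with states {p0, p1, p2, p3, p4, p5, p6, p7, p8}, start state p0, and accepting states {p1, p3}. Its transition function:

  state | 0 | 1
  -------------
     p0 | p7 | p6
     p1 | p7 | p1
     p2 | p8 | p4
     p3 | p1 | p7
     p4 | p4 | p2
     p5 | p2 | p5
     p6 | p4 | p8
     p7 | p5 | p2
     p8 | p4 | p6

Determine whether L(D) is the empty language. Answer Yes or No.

Yes

The states reachable from the start state are {p0, p2, p4, p5, p6, p7, p8}.
None of the accepting states {p1, p3} is reachable, so no string is accepted and L(D) = ∅.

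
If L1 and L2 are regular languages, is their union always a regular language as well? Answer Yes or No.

Yes

Given DFAs for L₁ and L₂, run them in parallel: the product automaton on Q₁ × Q₂ that accepts when either component is accepting recognises L₁ ∪ L₂ (equivalently, R₁ | R₂ is a regular expression for it).
So the regular languages are closed under union.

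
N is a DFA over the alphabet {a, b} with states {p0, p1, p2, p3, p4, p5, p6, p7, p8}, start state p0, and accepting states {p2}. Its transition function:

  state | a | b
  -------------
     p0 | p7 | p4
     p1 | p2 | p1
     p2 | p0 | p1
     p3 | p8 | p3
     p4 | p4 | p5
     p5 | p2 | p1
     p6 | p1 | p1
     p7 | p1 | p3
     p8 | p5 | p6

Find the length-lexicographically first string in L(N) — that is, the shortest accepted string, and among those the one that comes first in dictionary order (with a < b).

A breadth-first search from p0 reaches an accepting state first via the path p0 → p7 → p1 → p2 on input aaa.
No string of length < 3 is accepted (BFS exhausts all shorter strings without reaching an accepting state), and aaa is the lexicographically least accepting string of length 3.

aaa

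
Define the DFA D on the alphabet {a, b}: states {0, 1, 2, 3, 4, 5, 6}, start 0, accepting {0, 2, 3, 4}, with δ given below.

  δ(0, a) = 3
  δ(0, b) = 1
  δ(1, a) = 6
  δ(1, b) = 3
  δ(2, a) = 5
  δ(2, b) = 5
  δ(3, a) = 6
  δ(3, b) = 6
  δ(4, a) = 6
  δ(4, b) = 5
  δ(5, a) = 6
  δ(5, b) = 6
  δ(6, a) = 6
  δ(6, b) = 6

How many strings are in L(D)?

The useful subgraph on states {0, 1, 3} is acyclic, so L(D) is finite; the longest accepting path visits 3 useful states, giving maximum string length 2.
Counting accepting paths from 0 by length: 1 of length 0, 1 of length 1, 1 of length 2. Total 3.

3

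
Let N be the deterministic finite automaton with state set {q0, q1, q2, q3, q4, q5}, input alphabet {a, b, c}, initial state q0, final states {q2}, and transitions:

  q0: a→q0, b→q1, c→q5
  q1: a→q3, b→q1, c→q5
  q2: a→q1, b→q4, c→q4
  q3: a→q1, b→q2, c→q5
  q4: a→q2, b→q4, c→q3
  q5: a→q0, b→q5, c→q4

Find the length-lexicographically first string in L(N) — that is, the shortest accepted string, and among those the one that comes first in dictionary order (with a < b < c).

bab

A breadth-first search from q0 reaches an accepting state first via the path q0 → q1 → q3 → q2 on input bab.
No string of length < 3 is accepted (BFS exhausts all shorter strings without reaching an accepting state), and bab is the lexicographically least accepting string of length 3.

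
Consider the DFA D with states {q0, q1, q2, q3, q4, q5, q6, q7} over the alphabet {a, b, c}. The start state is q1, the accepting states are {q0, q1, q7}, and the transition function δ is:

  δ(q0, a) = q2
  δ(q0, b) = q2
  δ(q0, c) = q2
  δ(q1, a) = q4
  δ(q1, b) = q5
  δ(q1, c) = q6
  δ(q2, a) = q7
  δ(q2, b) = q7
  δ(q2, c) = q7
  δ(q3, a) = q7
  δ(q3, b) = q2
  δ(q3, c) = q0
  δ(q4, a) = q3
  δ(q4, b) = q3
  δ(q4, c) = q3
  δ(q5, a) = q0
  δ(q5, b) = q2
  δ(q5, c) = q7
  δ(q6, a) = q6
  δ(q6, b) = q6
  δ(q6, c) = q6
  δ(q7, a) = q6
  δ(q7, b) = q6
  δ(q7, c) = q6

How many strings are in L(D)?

57

The useful subgraph on states {q0, q1, q2, q3, q4, q5, q7} is acyclic, so L(D) is finite; the longest accepting path visits 6 useful states, giving maximum string length 5.
Counting accepting paths from q1 by length: 1 of length 0, 2 of length 2, 9 of length 3, 18 of length 4, 27 of length 5. Total 57.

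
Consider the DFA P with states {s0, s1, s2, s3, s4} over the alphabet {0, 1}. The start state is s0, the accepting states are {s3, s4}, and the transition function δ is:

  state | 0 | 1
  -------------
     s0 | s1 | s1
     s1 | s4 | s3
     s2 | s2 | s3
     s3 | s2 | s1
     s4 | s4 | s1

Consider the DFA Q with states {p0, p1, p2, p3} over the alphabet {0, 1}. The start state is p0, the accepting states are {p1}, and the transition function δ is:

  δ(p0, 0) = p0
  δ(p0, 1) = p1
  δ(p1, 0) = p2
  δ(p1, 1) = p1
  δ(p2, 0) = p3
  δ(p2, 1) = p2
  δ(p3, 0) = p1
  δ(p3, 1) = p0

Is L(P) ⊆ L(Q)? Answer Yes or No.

No

The string 00 is in L(P) but not in L(Q).
So L(P) ⊄ L(Q).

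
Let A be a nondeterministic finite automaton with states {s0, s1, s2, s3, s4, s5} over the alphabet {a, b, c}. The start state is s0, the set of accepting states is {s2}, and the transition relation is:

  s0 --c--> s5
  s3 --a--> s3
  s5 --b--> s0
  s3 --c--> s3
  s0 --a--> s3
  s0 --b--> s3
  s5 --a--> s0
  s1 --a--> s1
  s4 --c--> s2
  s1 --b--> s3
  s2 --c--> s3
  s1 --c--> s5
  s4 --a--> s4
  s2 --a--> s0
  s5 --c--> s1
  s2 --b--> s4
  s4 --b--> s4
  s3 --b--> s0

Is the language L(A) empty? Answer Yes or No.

The states reachable from the start state are {s0, s1, s3, s5}.
None of the accepting states {s2} is reachable, so no string is accepted and L(A) = ∅.

Yes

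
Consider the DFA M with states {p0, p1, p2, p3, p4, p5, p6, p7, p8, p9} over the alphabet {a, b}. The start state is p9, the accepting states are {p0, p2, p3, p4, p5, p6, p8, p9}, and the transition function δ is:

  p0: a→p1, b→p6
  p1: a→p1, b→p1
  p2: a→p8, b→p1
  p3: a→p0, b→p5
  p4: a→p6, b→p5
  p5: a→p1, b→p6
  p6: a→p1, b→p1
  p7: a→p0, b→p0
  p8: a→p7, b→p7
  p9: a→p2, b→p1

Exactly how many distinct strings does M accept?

11

The useful subgraph on states {p0, p2, p6, p7, p8, p9} is acyclic, so L(M) is finite; the longest accepting path visits 6 useful states, giving maximum string length 5.
Counting accepting paths from p9 by length: 1 of length 0, 1 of length 1, 1 of length 2, 4 of length 4, 4 of length 5. Total 11.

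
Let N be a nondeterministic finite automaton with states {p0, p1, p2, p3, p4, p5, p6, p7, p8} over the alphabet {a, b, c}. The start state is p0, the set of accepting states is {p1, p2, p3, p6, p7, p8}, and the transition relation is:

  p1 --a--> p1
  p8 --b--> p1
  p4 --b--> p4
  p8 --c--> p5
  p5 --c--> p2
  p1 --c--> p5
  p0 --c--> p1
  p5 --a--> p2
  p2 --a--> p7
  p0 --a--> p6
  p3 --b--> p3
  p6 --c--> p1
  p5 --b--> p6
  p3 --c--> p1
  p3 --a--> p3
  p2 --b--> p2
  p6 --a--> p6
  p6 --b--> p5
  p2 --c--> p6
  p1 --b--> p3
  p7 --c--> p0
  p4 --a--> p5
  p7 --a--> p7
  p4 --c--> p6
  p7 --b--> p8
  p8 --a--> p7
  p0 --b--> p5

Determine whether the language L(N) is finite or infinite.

infinite

State p1 is reachable from the start and can reach an accepting state, and it lies on the cycle p1 → p1.
Traversing that cycle any number of times yields accepted strings of unbounded length, so the language is infinite.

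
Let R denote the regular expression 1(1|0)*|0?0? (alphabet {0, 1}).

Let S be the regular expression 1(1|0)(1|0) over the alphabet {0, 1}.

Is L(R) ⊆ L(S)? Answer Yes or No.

The empty string ε is in L(R) but not in L(S).
So L(R) ⊄ L(S).

No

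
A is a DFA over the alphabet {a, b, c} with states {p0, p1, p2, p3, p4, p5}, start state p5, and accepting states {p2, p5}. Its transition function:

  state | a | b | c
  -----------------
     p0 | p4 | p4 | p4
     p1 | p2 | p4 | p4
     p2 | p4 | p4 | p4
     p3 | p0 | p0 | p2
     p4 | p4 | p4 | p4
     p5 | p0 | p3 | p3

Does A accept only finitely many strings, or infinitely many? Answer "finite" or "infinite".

The useful states (reachable from p5 and able to reach an accepting state) are {p2, p3, p5}.
Restricted to these states the transition graph has no cycle, so every accepting path has bounded length and L is finite.

finite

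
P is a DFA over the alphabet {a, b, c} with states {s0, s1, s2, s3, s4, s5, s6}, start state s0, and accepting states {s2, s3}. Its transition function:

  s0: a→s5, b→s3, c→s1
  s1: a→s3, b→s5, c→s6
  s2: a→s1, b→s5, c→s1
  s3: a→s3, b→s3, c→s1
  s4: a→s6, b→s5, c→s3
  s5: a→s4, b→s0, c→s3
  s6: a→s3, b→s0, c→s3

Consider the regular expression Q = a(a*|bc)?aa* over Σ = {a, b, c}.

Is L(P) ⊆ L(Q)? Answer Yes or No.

The string b is in L(P) but not in L(Q).
So L(P) ⊄ L(Q).

No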